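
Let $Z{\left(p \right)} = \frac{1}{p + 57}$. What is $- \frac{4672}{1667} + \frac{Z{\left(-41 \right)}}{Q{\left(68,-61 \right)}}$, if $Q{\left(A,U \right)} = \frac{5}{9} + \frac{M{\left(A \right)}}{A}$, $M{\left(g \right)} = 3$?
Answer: $- \frac{6603445}{2447156} \approx -2.6984$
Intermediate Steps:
$Z{\left(p \right)} = \frac{1}{57 + p}$
$Q{\left(A,U \right)} = \frac{5}{9} + \frac{3}{A}$
$- \frac{4672}{1667} + \frac{Z{\left(-41 \right)}}{Q{\left(68,-61 \right)}} = - \frac{4672}{1667} + \frac{1}{\left(57 - 41\right) \left(\frac{5}{9} + \frac{3}{68}\right)} = \left(-4672\right) \frac{1}{1667} + \frac{1}{16 \left(\frac{5}{9} + 3 \cdot \frac{1}{68}\right)} = - \frac{4672}{1667} + \frac{1}{16 \left(\frac{5}{9} + \frac{3}{68}\right)} = - \frac{4672}{1667} + \frac{1}{16 \cdot \frac{367}{612}} = - \frac{4672}{1667} + \frac{1}{16} \cdot \frac{612}{367} = - \frac{4672}{1667} + \frac{153}{1468} = - \frac{6603445}{2447156}$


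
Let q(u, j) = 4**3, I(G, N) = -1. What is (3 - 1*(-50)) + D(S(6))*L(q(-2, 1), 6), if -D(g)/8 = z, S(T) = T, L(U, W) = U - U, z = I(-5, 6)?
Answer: 53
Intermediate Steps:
q(u, j) = 64
z = -1
L(U, W) = 0
D(g) = 8 (D(g) = -8*(-1) = 8)
(3 - 1*(-50)) + D(S(6))*L(q(-2, 1), 6) = (3 - 1*(-50)) + 8*0 = (3 + 50) + 0 = 53 + 0 = 53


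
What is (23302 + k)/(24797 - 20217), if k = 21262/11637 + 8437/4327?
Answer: 1173522755341/230618109420 ≈ 5.0886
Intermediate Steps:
k = 190182043/50353299 (k = 21262*(1/11637) + 8437*(1/4327) = 21262/11637 + 8437/4327 = 190182043/50353299 ≈ 3.7770)
(23302 + k)/(24797 - 20217) = (23302 + 190182043/50353299)/(24797 - 20217) = (1173522755341/50353299)/4580 = (1173522755341/50353299)*(1/4580) = 1173522755341/230618109420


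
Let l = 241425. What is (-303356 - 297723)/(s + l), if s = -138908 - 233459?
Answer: 601079/130942 ≈ 4.5904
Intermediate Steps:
s = -372367
(-303356 - 297723)/(s + l) = (-303356 - 297723)/(-372367 + 241425) = -601079/(-130942) = -601079*(-1/130942) = 601079/130942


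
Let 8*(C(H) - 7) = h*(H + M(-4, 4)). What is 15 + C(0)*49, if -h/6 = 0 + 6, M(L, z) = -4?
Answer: 1240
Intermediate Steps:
h = -36 (h = -6*(0 + 6) = -6*6 = -36)
C(H) = 25 - 9*H/2 (C(H) = 7 + (-36*(H - 4))/8 = 7 + (-36*(-4 + H))/8 = 7 + (144 - 36*H)/8 = 7 + (18 - 9*H/2) = 25 - 9*H/2)
15 + C(0)*49 = 15 + (25 - 9/2*0)*49 = 15 + (25 + 0)*49 = 15 + 25*49 = 15 + 1225 = 1240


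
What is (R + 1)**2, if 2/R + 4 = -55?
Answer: 3249/3481 ≈ 0.93335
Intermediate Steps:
R = -2/59 (R = 2/(-4 - 55) = 2/(-59) = 2*(-1/59) = -2/59 ≈ -0.033898)
(R + 1)**2 = (-2/59 + 1)**2 = (57/59)**2 = 3249/3481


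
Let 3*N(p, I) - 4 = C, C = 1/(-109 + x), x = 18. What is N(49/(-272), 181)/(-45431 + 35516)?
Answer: -121/902265 ≈ -0.00013411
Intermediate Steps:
C = -1/91 (C = 1/(-109 + 18) = 1/(-91) = -1/91 ≈ -0.010989)
N(p, I) = 121/91 (N(p, I) = 4/3 + (⅓)*(-1/91) = 4/3 - 1/273 = 121/91)
N(49/(-272), 181)/(-45431 + 35516) = 121/(91*(-45431 + 35516)) = (121/91)/(-9915) = (121/91)*(-1/9915) = -121/902265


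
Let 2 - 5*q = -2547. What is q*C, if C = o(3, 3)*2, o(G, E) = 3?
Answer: 15294/5 ≈ 3058.8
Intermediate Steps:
q = 2549/5 (q = 2/5 - 1/5*(-2547) = 2/5 + 2547/5 = 2549/5 ≈ 509.80)
C = 6 (C = 3*2 = 6)
q*C = (2549/5)*6 = 15294/5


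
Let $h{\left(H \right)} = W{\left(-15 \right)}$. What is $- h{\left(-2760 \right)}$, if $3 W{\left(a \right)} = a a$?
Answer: $-75$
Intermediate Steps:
$W{\left(a \right)} = \frac{a^{2}}{3}$ ($W{\left(a \right)} = \frac{a a}{3} = \frac{a^{2}}{3}$)
$h{\left(H \right)} = 75$ ($h{\left(H \right)} = \frac{\left(-15\right)^{2}}{3} = \frac{1}{3} \cdot 225 = 75$)
$- h{\left(-2760 \right)} = \left(-1\right) 75 = -75$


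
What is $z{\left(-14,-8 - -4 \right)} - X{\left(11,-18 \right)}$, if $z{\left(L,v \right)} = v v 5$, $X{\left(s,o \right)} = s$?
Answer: $69$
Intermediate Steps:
$z{\left(L,v \right)} = 5 v^{2}$ ($z{\left(L,v \right)} = v^{2} \cdot 5 = 5 v^{2}$)
$z{\left(-14,-8 - -4 \right)} - X{\left(11,-18 \right)} = 5 \left(-8 - -4\right)^{2} - 11 = 5 \left(-8 + 4\right)^{2} - 11 = 5 \left(-4\right)^{2} - 11 = 5 \cdot 16 - 11 = 80 - 11 = 69$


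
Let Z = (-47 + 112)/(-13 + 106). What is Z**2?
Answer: 4225/8649 ≈ 0.48850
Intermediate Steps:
Z = 65/93 ≈ 0.69893
Z**2 = (65/93)**2 = 4225/8649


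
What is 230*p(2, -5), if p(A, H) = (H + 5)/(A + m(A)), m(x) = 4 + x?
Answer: 0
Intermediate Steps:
p(A, H) = (5 + H)/(4 + 2*A) (p(A, H) = (H + 5)/(A + (4 + A)) = (5 + H)/(4 + 2*A))
230*p(2, -5) = 230*((5 - 5)/(2*(2 + 2))) = 230*((½)*0/4) = 230*((½)*(¼)*0) = 230*0 = 0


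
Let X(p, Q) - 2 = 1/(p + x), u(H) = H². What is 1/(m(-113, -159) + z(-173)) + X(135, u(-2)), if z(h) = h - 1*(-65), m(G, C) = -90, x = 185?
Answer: 63299/31680 ≈ 1.9981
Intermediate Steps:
z(h) = 65 + h (z(h) = h + 65 = 65 + h)
X(p, Q) = 2 + 1/(185 + p) (X(p, Q) = 2 + 1/(p + 185) = 2 + 1/(185 + p))
1/(m(-113, -159) + z(-173)) + X(135, u(-2)) = 1/(-90 + (65 - 173)) + (371 + 2*135)/(185 + 135) = 1/(-90 - 108) + (371 + 270)/320 = 1/(-198) + (1/320)*641 = -1/198 + 641/320 = 63299/31680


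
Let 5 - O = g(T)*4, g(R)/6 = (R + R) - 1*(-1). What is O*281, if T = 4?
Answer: -59291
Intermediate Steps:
g(R) = 6 + 12*R (g(R) = 6*((R + R) - 1*(-1)) = 6*(2*R + 1) = 6*(1 + 2*R) = 6 + 12*R)
O = -211 (O = 5 - (6 + 12*4)*4 = 5 - (6 + 48)*4 = 5 - 54*4 = 5 - 1*216 = 5 - 216 = -211)
O*281 = -211*281 = -59291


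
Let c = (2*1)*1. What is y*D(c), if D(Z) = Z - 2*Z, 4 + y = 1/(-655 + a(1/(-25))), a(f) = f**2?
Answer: 1638121/204687 ≈ 8.0031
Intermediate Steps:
y = -1638121/409374 (y = -4 + 1/(-655 + (1/(-25))**2) = -4 + 1/(-655 + (-1/25)**2) = -4 + 1/(-655 + 1/625) = -4 + 1/(-409374/625) = -4 - 625/409374 = -1638121/409374 ≈ -4.0015)
c = 2 (c = 2*1 = 2)
D(Z) = -Z
y*D(c) = -(-1638121)*2/409374 = -1638121/409374*(-2) = 1638121/204687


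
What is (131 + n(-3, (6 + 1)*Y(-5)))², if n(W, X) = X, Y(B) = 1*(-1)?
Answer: 15376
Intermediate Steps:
Y(B) = -1
(131 + n(-3, (6 + 1)*Y(-5)))² = (131 + (6 + 1)*(-1))² = (131 + 7*(-1))² = (131 - 7)² = 124² = 15376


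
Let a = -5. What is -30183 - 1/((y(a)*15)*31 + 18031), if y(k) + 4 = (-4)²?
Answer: -712650814/23611 ≈ -30183.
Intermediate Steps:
y(k) = 12 (y(k) = -4 + (-4)² = -4 + 16 = 12)
-30183 - 1/((y(a)*15)*31 + 18031) = -30183 - 1/((12*15)*31 + 18031) = -30183 - 1/(180*31 + 18031) = -30183 - 1/(5580 + 18031) = -30183 - 1/23611 = -712650814/23611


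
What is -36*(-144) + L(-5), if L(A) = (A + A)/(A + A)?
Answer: 5185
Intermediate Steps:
L(A) = 1 (L(A) = (2*A)/((2*A)) = (2*A)*(1/(2*A)) = 1)
-36*(-144) + L(-5) = -36*(-144) + 1 = 5184 + 1 = 5185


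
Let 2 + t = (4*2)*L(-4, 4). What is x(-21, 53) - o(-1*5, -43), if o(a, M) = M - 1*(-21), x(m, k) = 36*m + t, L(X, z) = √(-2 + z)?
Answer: -736 + 8*√2 ≈ -724.69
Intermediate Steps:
t = -2 + 8*√2 (t = -2 + (4*2)*√(-2 + 4) = -2 + 8*√2 ≈ 9.3137)
x(m, k) = -2 + 8*√2 + 36*m (x(m, k) = 36*m + (-2 + 8*√2) = -2 + 8*√2 + 36*m)
o(a, M) = 21 + M (o(a, M) = M + 21 = 21 + M)
x(-21, 53) - o(-1*5, -43) = (-2 + 8*√2 + 36*(-21)) - (21 - 43) = (-2 + 8*√2 - 756) - 1*(-22) = (-758 + 8*√2) + 22 = -736 + 8*√2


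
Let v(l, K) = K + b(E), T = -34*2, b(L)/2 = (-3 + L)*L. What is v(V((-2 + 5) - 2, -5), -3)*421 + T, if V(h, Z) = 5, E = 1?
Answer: -3015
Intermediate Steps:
b(L) = 2*L*(-3 + L) (b(L) = 2*((-3 + L)*L) = 2*(L*(-3 + L)) = 2*L*(-3 + L))
T = -68
v(l, K) = -4 + K (v(l, K) = K + 2*1*(-3 + 1) = K + 2*1*(-2) = K - 4 = -4 + K)
v(V((-2 + 5) - 2, -5), -3)*421 + T = (-4 - 3)*421 - 68 = -7*421 - 68 = -2947 - 68 = -3015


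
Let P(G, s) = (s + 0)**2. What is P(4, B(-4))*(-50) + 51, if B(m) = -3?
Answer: -399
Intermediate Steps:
P(G, s) = s**2
P(4, B(-4))*(-50) + 51 = (-3)**2*(-50) + 51 = 9*(-50) + 51 = -450 + 51 = -399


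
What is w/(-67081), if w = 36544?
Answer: -36544/67081 ≈ -0.54477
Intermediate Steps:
w/(-67081) = 36544/(-67081) = 36544*(-1/67081) = -36544/67081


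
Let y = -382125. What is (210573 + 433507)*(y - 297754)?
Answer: -437896466320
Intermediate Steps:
(210573 + 433507)*(y - 297754) = (210573 + 433507)*(-382125 - 297754) = 644080*(-679879) = -437896466320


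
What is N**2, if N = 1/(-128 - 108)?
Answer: 1/55696 ≈ 1.7955e-5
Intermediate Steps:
N = -1/236 (N = 1/(-236) = -1/236 ≈ -0.0042373)
N**2 = (-1/236)**2 = 1/55696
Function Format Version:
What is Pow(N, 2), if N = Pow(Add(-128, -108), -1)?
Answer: Rational(1, 55696) ≈ 1.7955e-5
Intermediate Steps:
N = Rational(-1, 236) (N = Pow(-236, -1) = Rational(-1, 236) ≈ -0.0042373)
Pow(N, 2) = Pow(Rational(-1, 236), 2) = Rational(1, 55696)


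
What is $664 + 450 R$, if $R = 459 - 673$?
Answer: $-95636$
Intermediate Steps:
$R = -214$ ($R = 459 - 673 = -214$)
$664 + 450 R = 664 + 450 \left(-214\right) = 664 - 96300 = -95636$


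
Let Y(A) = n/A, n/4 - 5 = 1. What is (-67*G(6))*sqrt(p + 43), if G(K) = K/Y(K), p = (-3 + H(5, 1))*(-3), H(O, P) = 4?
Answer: -201*sqrt(10) ≈ -635.62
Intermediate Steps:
n = 24 (n = 20 + 4*1 = 20 + 4 = 24)
p = -3 (p = (-3 + 4)*(-3) = 1*(-3) = -3)
Y(A) = 24/A
G(K) = K**2/24 (G(K) = K/((24/K)) = K*(K/24) = K**2/24)
(-67*G(6))*sqrt(p + 43) = (-67*6**2/24)*sqrt(-3 + 43) = (-67*36/24)*sqrt(40) = (-67*3/2)*(2*sqrt(10)) = -201*sqrt(10)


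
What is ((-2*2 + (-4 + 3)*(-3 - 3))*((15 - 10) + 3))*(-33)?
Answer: -528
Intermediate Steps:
((-2*2 + (-4 + 3)*(-3 - 3))*((15 - 10) + 3))*(-33) = ((-4 - 1*(-6))*(5 + 3))*(-33) = ((-4 + 6)*8)*(-33) = (2*8)*(-33) = 16*(-33) = -528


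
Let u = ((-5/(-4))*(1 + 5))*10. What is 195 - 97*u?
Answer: -7080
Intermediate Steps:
u = 75 (u = (-5*(-¼)*6)*10 = ((5/4)*6)*10 = (15/2)*10 = 75)
195 - 97*u = 195 - 97*75 = 195 - 7275 = -7080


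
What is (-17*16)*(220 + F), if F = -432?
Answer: 57664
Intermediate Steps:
(-17*16)*(220 + F) = (-17*16)*(220 - 432) = -272*(-212) = 57664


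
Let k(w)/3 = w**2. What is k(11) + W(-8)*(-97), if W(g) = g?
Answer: 1139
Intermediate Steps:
k(w) = 3*w**2
k(11) + W(-8)*(-97) = 3*11**2 - 8*(-97) = 3*121 + 776 = 363 + 776 = 1139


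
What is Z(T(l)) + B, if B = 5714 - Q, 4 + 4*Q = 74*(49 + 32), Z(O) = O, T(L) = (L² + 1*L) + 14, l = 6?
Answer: 8545/2 ≈ 4272.5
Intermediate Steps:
T(L) = 14 + L + L² (T(L) = (L² + L) + 14 = (L + L²) + 14 = 14 + L + L²)
Q = 2995/2 (Q = -1 + (74*(49 + 32))/4 = -1 + (74*81)/4 = -1 + (¼)*5994 = -1 + 2997/2 = 2995/2 ≈ 1497.5)
B = 8433/2 (B = 5714 - 1*2995/2 = 5714 - 2995/2 = 8433/2 ≈ 4216.5)
Z(T(l)) + B = (14 + 6 + 6²) + 8433/2 = (14 + 6 + 36) + 8433/2 = 56 + 8433/2 = 8545/2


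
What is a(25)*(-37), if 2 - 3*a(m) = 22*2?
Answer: 518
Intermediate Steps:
a(m) = -14 (a(m) = ⅔ - 22*2/3 = ⅔ - ⅓*44 = ⅔ - 44/3 = -14)
a(25)*(-37) = -14*(-37) = 518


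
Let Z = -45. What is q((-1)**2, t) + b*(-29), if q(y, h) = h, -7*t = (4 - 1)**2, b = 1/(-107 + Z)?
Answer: -1165/1064 ≈ -1.0949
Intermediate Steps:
b = -1/152 (b = 1/(-107 - 45) = 1/(-152) = -1/152 ≈ -0.0065789)
t = -9/7 (t = -(4 - 1)**2/7 = -1/7*3**2 = -1/7*9 = -9/7 ≈ -1.2857)
q((-1)**2, t) + b*(-29) = -9/7 - 1/152*(-29) = -9/7 + 29/152 = -1165/1064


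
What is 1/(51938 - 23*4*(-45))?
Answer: 1/56078 ≈ 1.7832e-5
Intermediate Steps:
1/(51938 - 23*4*(-45)) = 1/(51938 - 92*(-45)) = 1/(51938 + 4140) = 1/56078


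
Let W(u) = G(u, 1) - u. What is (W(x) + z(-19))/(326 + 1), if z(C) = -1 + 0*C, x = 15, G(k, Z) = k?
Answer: -1/327 ≈ -0.0030581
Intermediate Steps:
z(C) = -1 (z(C) = -1 + 0 = -1)
W(u) = 0 (W(u) = u - u = 0)
(W(x) + z(-19))/(326 + 1) = (0 - 1)/(326 + 1) = -1/327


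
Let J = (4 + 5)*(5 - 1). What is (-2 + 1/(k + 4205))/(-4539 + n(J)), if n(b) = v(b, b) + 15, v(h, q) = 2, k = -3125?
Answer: 127/287280 ≈ 0.00044208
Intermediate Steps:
J = 36 (J = 9*4 = 36)
n(b) = 17 (n(b) = 2 + 15 = 17)
(-2 + 1/(k + 4205))/(-4539 + n(J)) = (-2 + 1/(-3125 + 4205))/(-4539 + 17) = (-2 + 1/1080)/(-4522) = (-2 + 1/1080)*(-1/4522) = -2159/1080*(-1/4522) = 127/287280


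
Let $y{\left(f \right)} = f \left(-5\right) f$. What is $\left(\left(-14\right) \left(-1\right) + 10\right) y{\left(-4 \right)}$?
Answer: $-1920$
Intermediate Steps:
$y{\left(f \right)} = - 5 f^{2}$ ($y{\left(f \right)} = - 5 f f = - 5 f^{2}$)
$\left(\left(-14\right) \left(-1\right) + 10\right) y{\left(-4 \right)} = \left(\left(-14\right) \left(-1\right) + 10\right) \left(- 5 \left(-4\right)^{2}\right) = \left(14 + 10\right) \left(\left(-5\right) 16\right) = 24 \left(-80\right) = -1920$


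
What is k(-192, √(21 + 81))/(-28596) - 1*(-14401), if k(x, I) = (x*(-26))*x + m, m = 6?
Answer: 68794909/4766 ≈ 14435.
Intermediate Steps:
k(x, I) = 6 - 26*x² (k(x, I) = (x*(-26))*x + 6 = (-26*x)*x + 6 = -26*x² + 6 = 6 - 26*x²)
k(-192, √(21 + 81))/(-28596) - 1*(-14401) = (6 - 26*(-192)²)/(-28596) - 1*(-14401) = (6 - 26*36864)*(-1/28596) + 14401 = (6 - 958464)*(-1/28596) + 14401 = -958458*(-1/28596) + 14401 = 159743/4766 + 14401 = 68794909/4766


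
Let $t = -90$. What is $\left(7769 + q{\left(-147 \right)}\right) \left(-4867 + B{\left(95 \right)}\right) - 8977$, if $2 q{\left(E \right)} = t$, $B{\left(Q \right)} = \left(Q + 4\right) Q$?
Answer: $35042535$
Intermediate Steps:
$B{\left(Q \right)} = Q \left(4 + Q\right)$ ($B{\left(Q \right)} = \left(4 + Q\right) Q = Q \left(4 + Q\right)$)
$q{\left(E \right)} = -45$ ($q{\left(E \right)} = \frac{1}{2} \left(-90\right) = -45$)
$\left(7769 + q{\left(-147 \right)}\right) \left(-4867 + B{\left(95 \right)}\right) - 8977 = \left(7769 - 45\right) \left(-4867 + 95 \left(4 + 95\right)\right) - 8977 = 7724 \left(-4867 + 95 \cdot 99\right) - 8977 = 7724 \left(-4867 + 9405\right) - 8977 = 7724 \cdot 4538 - 8977 = 35051512 - 8977 = 35042535$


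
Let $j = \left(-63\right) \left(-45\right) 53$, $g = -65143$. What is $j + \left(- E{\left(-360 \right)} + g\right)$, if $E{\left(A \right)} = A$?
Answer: $85472$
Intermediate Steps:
$j = 150255$ ($j = 2835 \cdot 53 = 150255$)
$j + \left(- E{\left(-360 \right)} + g\right) = 150255 - 64783 = 85472$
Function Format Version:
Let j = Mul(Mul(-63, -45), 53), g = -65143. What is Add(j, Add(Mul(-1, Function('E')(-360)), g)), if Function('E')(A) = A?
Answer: 85472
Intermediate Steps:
j = 150255 (j = Mul(2835, 53) = 150255)
Add(j, Add(Mul(-1, Function('E')(-360)), g)) = Add(150255, Add(Mul(-1, -360), -65143)) = Add(150255, Add(360, -65143)) = Add(150255, -64783) = 85472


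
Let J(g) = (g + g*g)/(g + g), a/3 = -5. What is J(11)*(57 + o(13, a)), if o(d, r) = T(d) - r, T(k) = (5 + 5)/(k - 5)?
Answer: 879/2 ≈ 439.50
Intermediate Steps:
a = -15 (a = 3*(-5) = -15)
T(k) = 10/(-5 + k)
o(d, r) = -r + 10/(-5 + d) (o(d, r) = 10/(-5 + d) - r = -r + 10/(-5 + d))
J(g) = (g + g²)/(2*g) (J(g) = (g + g²)/((2*g)) = (g + g²)*(1/(2*g)) = (g + g²)/(2*g))
J(11)*(57 + o(13, a)) = (½ + (½)*11)*(57 + (10 - 1*(-15)*(-5 + 13))/(-5 + 13)) = (½ + 11/2)*(57 + (10 - 1*(-15)*8)/8) = 6*(57 + (10 + 120)/8) = 6*(57 + (⅛)*130) = 6*(57 + 65/4) = 6*(293/4) = 879/2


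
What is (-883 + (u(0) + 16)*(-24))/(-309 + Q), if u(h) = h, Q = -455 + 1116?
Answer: -1267/352 ≈ -3.5994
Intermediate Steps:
Q = 661
(-883 + (u(0) + 16)*(-24))/(-309 + Q) = (-883 + (0 + 16)*(-24))/(-309 + 661) = (-883 + 16*(-24))/352 = (-883 - 384)*(1/352) = -1267*1/352 = -1267/352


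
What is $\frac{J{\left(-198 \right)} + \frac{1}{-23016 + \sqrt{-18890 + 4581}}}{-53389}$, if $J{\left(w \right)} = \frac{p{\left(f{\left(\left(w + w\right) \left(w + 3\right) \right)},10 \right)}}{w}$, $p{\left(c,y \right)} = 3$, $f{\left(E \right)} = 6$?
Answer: $\frac{531269621}{1866668292375810} + \frac{i \sqrt{14309}}{28282852914785} \approx 2.8461 \cdot 10^{-7} + 4.2294 \cdot 10^{-12} i$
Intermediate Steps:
$J{\left(w \right)} = \frac{3}{w}$
$\frac{J{\left(-198 \right)} + \frac{1}{-23016 + \sqrt{-18890 + 4581}}}{-53389} = \frac{\frac{3}{-198} + \frac{1}{-23016 + \sqrt{-18890 + 4581}}}{-53389} = \left(3 \left(- \frac{1}{198}\right) + \frac{1}{-23016 + \sqrt{-14309}}\right) \left(- \frac{1}{53389}\right) = \left(- \frac{1}{66} + \frac{1}{-23016 + i \sqrt{14309}}\right) \left(- \frac{1}{53389}\right) = \frac{1}{3523674} - \frac{1}{53389 \left(-23016 + i \sqrt{14309}\right)}$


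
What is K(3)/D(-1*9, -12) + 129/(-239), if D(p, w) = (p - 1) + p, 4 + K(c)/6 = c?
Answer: -1017/4541 ≈ -0.22396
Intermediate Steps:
K(c) = -24 + 6*c
D(p, w) = -1 + 2*p (D(p, w) = (-1 + p) + p = -1 + 2*p)
K(3)/D(-1*9, -12) + 129/(-239) = (-24 + 6*3)/(-1 + 2*(-1*9)) + 129/(-239) = (-24 + 18)/(-1 + 2*(-9)) + 129*(-1/239) = -6/(-1 - 18) - 129/239 = -6/(-19) - 129/239 = -6*(-1/19) - 129/239 = 6/19 - 129/239 = -1017/4541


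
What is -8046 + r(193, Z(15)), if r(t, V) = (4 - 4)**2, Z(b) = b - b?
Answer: -8046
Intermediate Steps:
Z(b) = 0
r(t, V) = 0 (r(t, V) = 0**2 = 0)
-8046 + r(193, Z(15)) = -8046 + 0 = -8046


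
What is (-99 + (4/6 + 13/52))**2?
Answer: 1385329/144 ≈ 9620.3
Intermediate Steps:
(-99 + (4/6 + 13/52))**2 = (-99 + (4*(1/6) + 13*(1/52)))**2 = (-99 + (2/3 + 1/4))**2 = (-99 + 11/12)**2 = (-1177/12)**2 = 1385329/144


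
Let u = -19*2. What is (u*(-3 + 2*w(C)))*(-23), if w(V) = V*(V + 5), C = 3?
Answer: 39330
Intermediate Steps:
w(V) = V*(5 + V)
u = -38
(u*(-3 + 2*w(C)))*(-23) = -38*(-3 + 2*(3*(5 + 3)))*(-23) = -38*(-3 + 2*(3*8))*(-23) = -38*(-3 + 2*24)*(-23) = -38*(-3 + 48)*(-23) = -38*45*(-23) = -1710*(-23) = 39330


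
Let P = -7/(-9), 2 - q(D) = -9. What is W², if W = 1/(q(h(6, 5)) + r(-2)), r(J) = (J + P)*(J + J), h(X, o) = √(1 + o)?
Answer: 81/20449 ≈ 0.0039611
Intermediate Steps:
q(D) = 11 (q(D) = 2 - 1*(-9) = 2 + 9 = 11)
P = 7/9 (P = -7*(-⅑) = 7/9 ≈ 0.77778)
r(J) = 2*J*(7/9 + J) (r(J) = (J + 7/9)*(J + J) = (7/9 + J)*(2*J) = 2*J*(7/9 + J))
W = 9/143 (W = 1/(11 + (2/9)*(-2)*(7 + 9*(-2))) = 1/(11 + (2/9)*(-2)*(7 - 18)) = 1/(11 + (2/9)*(-2)*(-11)) = 1/(11 + 44/9) = 1/(143/9) = 9/143 ≈ 0.062937)
W² = (9/143)² = 81/20449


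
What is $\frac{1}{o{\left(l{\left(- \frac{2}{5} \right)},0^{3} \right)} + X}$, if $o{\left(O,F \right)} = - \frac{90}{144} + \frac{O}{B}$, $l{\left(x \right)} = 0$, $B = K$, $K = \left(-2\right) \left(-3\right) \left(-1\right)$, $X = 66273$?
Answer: $\frac{8}{530179} \approx 1.5089 \cdot 10^{-5}$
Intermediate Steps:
$K = -6$ ($K = 6 \left(-1\right) = -6$)
$B = -6$
$o{\left(O,F \right)} = - \frac{5}{8} - \frac{O}{6}$ ($o{\left(O,F \right)} = - \frac{90}{144} + \frac{O}{-6} = \left(-90\right) \frac{1}{144} + O \left(- \frac{1}{6}\right) = - \frac{5}{8} - \frac{O}{6}$)
$\frac{1}{o{\left(l{\left(- \frac{2}{5} \right)},0^{3} \right)} + X} = \frac{1}{\left(- \frac{5}{8} - 0\right) + 66273} = \frac{1}{\left(- \frac{5}{8} + 0\right) + 66273} = \frac{1}{- \frac{5}{8} + 66273} = \frac{1}{\frac{530179}{8}} = \frac{8}{530179}$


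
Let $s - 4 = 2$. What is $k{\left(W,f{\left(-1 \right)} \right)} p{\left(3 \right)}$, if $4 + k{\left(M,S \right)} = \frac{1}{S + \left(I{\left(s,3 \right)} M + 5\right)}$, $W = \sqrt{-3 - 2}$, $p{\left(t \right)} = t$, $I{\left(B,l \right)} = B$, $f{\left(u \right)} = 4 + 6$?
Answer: $\frac{- 24 \sqrt{5} + 59 i}{- 5 i + 2 \sqrt{5}} \approx -11.889 - 0.099381 i$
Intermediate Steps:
$s = 6$ ($s = 4 + 2 = 6$)
$f{\left(u \right)} = 10$
$W = i \sqrt{5}$ ($W = \sqrt{-5} = i \sqrt{5} \approx 2.2361 i$)
$k{\left(M,S \right)} = -4 + \frac{1}{5 + S + 6 M}$ ($k{\left(M,S \right)} = -4 + \frac{1}{S + \left(6 M + 5\right)} = -4 + \frac{1}{S + \left(5 + 6 M\right)} = -4 + \frac{1}{5 + S + 6 M}$)
$k{\left(W,f{\left(-1 \right)} \right)} p{\left(3 \right)} = \frac{-19 - 24 i \sqrt{5} - 40}{5 + 10 + 6 i \sqrt{5}} \cdot 3 = \frac{-59 - 24 i \sqrt{5}}{15 + 6 i \sqrt{5}} \cdot 3 = \frac{3 \left(-59 - 24 i \sqrt{5}\right)}{15 + 6 i \sqrt{5}}$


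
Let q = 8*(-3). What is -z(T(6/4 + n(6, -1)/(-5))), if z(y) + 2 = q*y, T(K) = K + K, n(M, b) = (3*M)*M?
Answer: -4814/5 ≈ -962.80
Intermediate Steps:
n(M, b) = 3*M**2
q = -24
T(K) = 2*K
z(y) = -2 - 24*y
-z(T(6/4 + n(6, -1)/(-5))) = -(-2 - 48*(6/4 + (3*6**2)/(-5))) = -(-2 - 48*(6*(1/4) + (3*36)*(-1/5))) = -(-2 - 48*(3/2 + 108*(-1/5))) = -(-2 - 48*(3/2 - 108/5)) = -(-2 - 48*(-201)/10) = -(-2 - 24*(-201/5)) = -(-2 + 4824/5) = -1*4814/5 = -4814/5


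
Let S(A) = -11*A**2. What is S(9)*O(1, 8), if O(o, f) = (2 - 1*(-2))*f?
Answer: -28512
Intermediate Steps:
O(o, f) = 4*f (O(o, f) = (2 + 2)*f = 4*f)
S(9)*O(1, 8) = (-11*9**2)*(4*8) = -11*81*32 = -891*32 = -28512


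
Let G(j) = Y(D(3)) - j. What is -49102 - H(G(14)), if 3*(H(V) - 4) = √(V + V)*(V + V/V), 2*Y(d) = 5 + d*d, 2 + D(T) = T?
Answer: -49106 + 10*I*√22/3 ≈ -49106.0 + 15.635*I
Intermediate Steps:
D(T) = -2 + T
Y(d) = 5/2 + d²/2 (Y(d) = (5 + d*d)/2 = (5 + d²)/2 = 5/2 + d²/2)
G(j) = 3 - j (G(j) = (5/2 + (-2 + 3)²/2) - j = (5/2 + (½)*1²) - j = (5/2 + (½)*1) - j = (5/2 + ½) - j = 3 - j)
H(V) = 4 + √2*√V*(1 + V)/3 (H(V) = 4 + (√(V + V)*(V + V/V))/3 = 4 + (√(2*V)*(V + 1))/3 = 4 + ((√2*√V)*(1 + V))/3 = 4 + (√2*√V*(1 + V))/3 = 4 + √2*√V*(1 + V)/3)
-49102 - H(G(14)) = -49102 - (4 + √2*√(3 - 1*14)/3 + √2*(3 - 1*14)^(3/2)/3) = -49102 - (4 + √2*√(3 - 14)/3 + √2*(3 - 14)^(3/2)/3) = -49102 - (4 + √2*√(-11)/3 + √2*(-11)^(3/2)/3) = -49102 - (4 + √2*(I*√11)/3 + √2*(-11*I*√11)/3) = -49102 - (4 + I*√22/3 - 11*I*√22/3) = -49102 - (4 - 10*I*√22/3) = -49102 + (-4 + 10*I*√22/3) = -49106 + 10*I*√22/3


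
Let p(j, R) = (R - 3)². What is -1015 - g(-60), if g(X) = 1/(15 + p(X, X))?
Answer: -4043761/3984 ≈ -1015.0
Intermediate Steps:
p(j, R) = (-3 + R)²
g(X) = 1/(15 + (-3 + X)²)
-1015 - g(-60) = -1015 - 1/(15 + (-3 - 60)²) = -1015 - 1/(15 + (-63)²) = -1015 - 1/(15 + 3969) = -1015 - 1/3984 = -4043761/3984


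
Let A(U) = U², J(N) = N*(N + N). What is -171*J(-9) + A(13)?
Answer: -27533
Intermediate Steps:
J(N) = 2*N² (J(N) = N*(2*N) = 2*N²)
-171*J(-9) + A(13) = -342*(-9)² + 13² = -342*81 + 169 = -171*162 + 169 = -27702 + 169 = -27533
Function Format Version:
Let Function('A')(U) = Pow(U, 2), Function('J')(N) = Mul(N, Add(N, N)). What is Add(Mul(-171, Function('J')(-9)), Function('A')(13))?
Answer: -27533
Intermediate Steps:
Function('J')(N) = Mul(2, Pow(N, 2)) (Function('J')(N) = Mul(N, Mul(2, N)) = Mul(2, Pow(N, 2)))
Add(Mul(-171, Function('J')(-9)), Function('A')(13)) = Add(Mul(-171, Mul(2, Pow(-9, 2))), Pow(13, 2)) = Add(Mul(-171, Mul(2, 81)), 169) = Add(Mul(-171, 162), 169) = Add(-27702, 169) = -27533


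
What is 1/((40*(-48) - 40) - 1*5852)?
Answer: -1/7812 ≈ -0.00012801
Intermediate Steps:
1/((40*(-48) - 40) - 1*5852) = 1/((-1920 - 40) - 5852) = 1/(-1960 - 5852) = 1/(-7812) = -1/7812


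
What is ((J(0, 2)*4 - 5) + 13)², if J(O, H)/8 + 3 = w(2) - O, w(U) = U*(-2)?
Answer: 46656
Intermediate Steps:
w(U) = -2*U
J(O, H) = -56 - 8*O (J(O, H) = -24 + 8*(-2*2 - O) = -24 + 8*(-4 - O) = -24 + (-32 - 8*O) = -56 - 8*O)
((J(0, 2)*4 - 5) + 13)² = (((-56 - 8*0)*4 - 5) + 13)² = (((-56 + 0)*4 - 5) + 13)² = ((-56*4 - 5) + 13)² = ((-224 - 5) + 13)² = (-229 + 13)² = (-216)² = 46656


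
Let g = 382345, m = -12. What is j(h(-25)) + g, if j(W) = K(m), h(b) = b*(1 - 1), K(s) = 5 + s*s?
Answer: 382494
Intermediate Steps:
K(s) = 5 + s**2
h(b) = 0 (h(b) = b*0 = 0)
j(W) = 149 (j(W) = 5 + (-12)**2 = 5 + 144 = 149)
j(h(-25)) + g = 149 + 382345 = 382494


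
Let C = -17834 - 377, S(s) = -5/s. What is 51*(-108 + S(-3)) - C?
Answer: 12788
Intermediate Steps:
C = -18211
51*(-108 + S(-3)) - C = 51*(-108 - 5/(-3)) - 1*(-18211) = 51*(-108 - 5*(-1/3)) + 18211 = 51*(-108 + 5/3) + 18211 = 51*(-319/3) + 18211 = -5423 + 18211 = 12788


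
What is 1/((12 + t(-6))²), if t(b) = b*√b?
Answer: I/(72*(-I + 2*√6)) ≈ -0.00055556 + 0.0027217*I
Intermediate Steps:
t(b) = b^(3/2)
1/((12 + t(-6))²) = 1/((12 + (-6)^(3/2))²) = 1/((12 - 6*I*√6)²) = (12 - 6*I*√6)⁻²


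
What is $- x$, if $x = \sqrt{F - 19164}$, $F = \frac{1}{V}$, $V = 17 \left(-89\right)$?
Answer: $- \frac{i \sqrt{43869636229}}{1513} \approx - 138.43 i$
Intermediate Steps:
$V = -1513$
$F = - \frac{1}{1513}$ ($F = \frac{1}{-1513} = - \frac{1}{1513} \approx -0.00066094$)
$x = \frac{i \sqrt{43869636229}}{1513}$ ($x = \sqrt{- \frac{1}{1513} - 19164} = \sqrt{- \frac{28995133}{1513}} = \frac{i \sqrt{43869636229}}{1513} \approx 138.43 i$)
$- x = - \frac{i \sqrt{43869636229}}{1513}$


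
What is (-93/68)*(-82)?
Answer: 3813/34 ≈ 112.15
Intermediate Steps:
(-93/68)*(-82) = ((1/68)*(-93))*(-82) = -93/68*(-82) = 3813/34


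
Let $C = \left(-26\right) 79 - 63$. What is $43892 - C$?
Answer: $46009$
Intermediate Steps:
$C = -2117$ ($C = -2054 - 63 = -2117$)
$43892 - C = 43892 - -2117 = 43892 + 2117 = 46009$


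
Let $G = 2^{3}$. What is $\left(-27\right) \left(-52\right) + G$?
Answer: $1412$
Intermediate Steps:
$G = 8$
$\left(-27\right) \left(-52\right) + G = \left(-27\right) \left(-52\right) + 8 = 1404 + 8 = 1412$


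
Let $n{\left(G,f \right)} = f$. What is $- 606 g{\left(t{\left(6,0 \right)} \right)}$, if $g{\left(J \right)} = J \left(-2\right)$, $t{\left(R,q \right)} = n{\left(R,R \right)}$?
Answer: $7272$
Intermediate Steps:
$t{\left(R,q \right)} = R$
$g{\left(J \right)} = - 2 J$
$- 606 g{\left(t{\left(6,0 \right)} \right)} = - 606 \left(\left(-2\right) 6\right) = \left(-606\right) \left(-12\right) = 7272$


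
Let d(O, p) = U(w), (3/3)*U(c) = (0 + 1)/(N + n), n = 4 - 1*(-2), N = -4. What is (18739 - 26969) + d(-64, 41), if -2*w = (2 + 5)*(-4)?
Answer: -16459/2 ≈ -8229.5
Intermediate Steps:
n = 6 (n = 4 + 2 = 6)
w = 14 (w = -(2 + 5)*(-4)/2 = -7*(-4)/2 = -½*(-28) = 14)
U(c) = ½ (U(c) = (0 + 1)/(-4 + 6) = 1/2 = 1*(½) = ½)
d(O, p) = ½
(18739 - 26969) + d(-64, 41) = (18739 - 26969) + ½ = -8230 + ½ = -16459/2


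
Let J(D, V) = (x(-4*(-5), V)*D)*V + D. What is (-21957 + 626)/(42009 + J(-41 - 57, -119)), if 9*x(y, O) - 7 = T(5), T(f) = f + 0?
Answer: -63993/172381 ≈ -0.37123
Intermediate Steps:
T(f) = f
x(y, O) = 4/3 (x(y, O) = 7/9 + (⅑)*5 = 7/9 + 5/9 = 4/3)
J(D, V) = D + 4*D*V/3 (J(D, V) = (4*D/3)*V + D = 4*D*V/3 + D = D + 4*D*V/3)
(-21957 + 626)/(42009 + J(-41 - 57, -119)) = (-21957 + 626)/(42009 + (-41 - 57)*(3 + 4*(-119))/3) = -21331/(42009 + (⅓)*(-98)*(3 - 476)) = -21331/(42009 + (⅓)*(-98)*(-473)) = -21331/(42009 + 46354/3) = -21331/172381/3 = -21331*3/172381 = -63993/172381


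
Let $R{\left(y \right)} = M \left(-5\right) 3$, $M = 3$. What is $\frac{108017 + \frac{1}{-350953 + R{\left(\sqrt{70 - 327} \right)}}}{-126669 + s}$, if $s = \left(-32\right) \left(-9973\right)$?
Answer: $\frac{37913750965}{67555532066} \approx 0.56122$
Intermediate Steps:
$s = 319136$
$R{\left(y \right)} = -45$ ($R{\left(y \right)} = 3 \left(-5\right) 3 = \left(-15\right) 3 = -45$)
$\frac{108017 + \frac{1}{-350953 + R{\left(\sqrt{70 - 327} \right)}}}{-126669 + s} = \frac{108017 + \frac{1}{-350953 - 45}}{-126669 + 319136} = \frac{108017 + \frac{1}{-350998}}{192467} = \left(108017 - \frac{1}{350998}\right) \frac{1}{192467} = \frac{37913750965}{350998} \cdot \frac{1}{192467} = \frac{37913750965}{67555532066}$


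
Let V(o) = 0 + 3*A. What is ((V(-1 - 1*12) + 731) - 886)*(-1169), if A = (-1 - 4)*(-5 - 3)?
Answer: 40915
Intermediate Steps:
A = 40 (A = -5*(-8) = 40)
V(o) = 120 (V(o) = 0 + 3*40 = 0 + 120 = 120)
((V(-1 - 1*12) + 731) - 886)*(-1169) = ((120 + 731) - 886)*(-1169) = (851 - 886)*(-1169) = -35*(-1169) = 40915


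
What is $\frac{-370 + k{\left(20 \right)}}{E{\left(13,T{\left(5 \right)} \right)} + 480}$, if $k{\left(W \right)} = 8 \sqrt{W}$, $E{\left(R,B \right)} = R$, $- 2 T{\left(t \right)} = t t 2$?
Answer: $- \frac{370}{493} + \frac{16 \sqrt{5}}{493} \approx -0.67794$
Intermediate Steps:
$T{\left(t \right)} = - t^{2}$ ($T{\left(t \right)} = - \frac{t t 2}{2} = - \frac{t^{2} \cdot 2}{2} = - \frac{2 t^{2}}{2} = - t^{2}$)
$\frac{-370 + k{\left(20 \right)}}{E{\left(13,T{\left(5 \right)} \right)} + 480} = \frac{-370 + 8 \sqrt{20}}{13 + 480} = \frac{-370 + 8 \cdot 2 \sqrt{5}}{493} = \left(-370 + 16 \sqrt{5}\right) \frac{1}{493} = - \frac{370}{493} + \frac{16 \sqrt{5}}{493}$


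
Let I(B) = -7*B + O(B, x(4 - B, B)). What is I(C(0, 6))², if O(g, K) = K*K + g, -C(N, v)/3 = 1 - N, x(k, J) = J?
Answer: 729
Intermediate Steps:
C(N, v) = -3 + 3*N (C(N, v) = -3*(1 - N) = -3 + 3*N)
O(g, K) = g + K² (O(g, K) = K² + g = g + K²)
I(B) = B² - 6*B (I(B) = -7*B + (B + B²) = B² - 6*B)
I(C(0, 6))² = ((-3 + 3*0)*(-6 + (-3 + 3*0)))² = ((-3 + 0)*(-6 + (-3 + 0)))² = (-3*(-6 - 3))² = (-3*(-9))² = 27² = 729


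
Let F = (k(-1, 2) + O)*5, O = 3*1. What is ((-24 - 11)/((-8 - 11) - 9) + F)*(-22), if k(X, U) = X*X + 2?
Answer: -1375/2 ≈ -687.50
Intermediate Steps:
k(X, U) = 2 + X² (k(X, U) = X² + 2 = 2 + X²)
O = 3
F = 30 (F = ((2 + (-1)²) + 3)*5 = ((2 + 1) + 3)*5 = (3 + 3)*5 = 6*5 = 30)
((-24 - 11)/((-8 - 11) - 9) + F)*(-22) = ((-24 - 11)/((-8 - 11) - 9) + 30)*(-22) = (-35/(-19 - 9) + 30)*(-22) = (-35/(-28) + 30)*(-22) = (-35*(-1/28) + 30)*(-22) = (5/4 + 30)*(-22) = (125/4)*(-22) = -1375/2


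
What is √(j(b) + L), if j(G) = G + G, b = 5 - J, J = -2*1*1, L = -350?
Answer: 4*I*√21 ≈ 18.33*I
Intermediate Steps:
J = -2 (J = -2*1 = -2)
b = 7 (b = 5 - 1*(-2) = 5 + 2 = 7)
j(G) = 2*G
√(j(b) + L) = √(2*7 - 350) = √(14 - 350) = √(-336) = 4*I*√21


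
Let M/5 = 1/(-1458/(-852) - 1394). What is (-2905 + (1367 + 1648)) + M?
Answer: 4349368/39541 ≈ 110.00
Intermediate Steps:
M = -142/39541 (M = 5/(-1458/(-852) - 1394) = 5/(-1458*(-1/852) - 1394) = 5/(243/142 - 1394) = 5/(-197705/142) = 5*(-142/197705) = -142/39541 ≈ -0.0035912)
(-2905 + (1367 + 1648)) + M = (-2905 + (1367 + 1648)) - 142/39541 = (-2905 + 3015) - 142/39541 = 110 - 142/39541 = 4349368/39541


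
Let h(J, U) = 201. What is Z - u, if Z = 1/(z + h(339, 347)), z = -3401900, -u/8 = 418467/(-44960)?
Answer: -1423498781053/19117548380 ≈ -74.460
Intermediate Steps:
u = 418467/5620 (u = -3347736/(-44960) = -3347736*(-1)/44960 = -8*(-418467/44960) = 418467/5620 ≈ 74.460)
Z = -1/3401699 (Z = 1/(-3401900 + 201) = 1/(-3401699) = -1/3401699 ≈ -2.9397e-7)
Z - u = -1/3401699 - 1*418467/5620 = -1/3401699 - 418467/5620 = -1423498781053/19117548380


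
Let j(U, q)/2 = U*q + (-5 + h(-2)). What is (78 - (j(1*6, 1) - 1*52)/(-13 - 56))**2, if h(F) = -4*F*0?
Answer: 28430224/4761 ≈ 5971.5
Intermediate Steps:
h(F) = 0
j(U, q) = -10 + 2*U*q (j(U, q) = 2*(U*q + (-5 + 0)) = 2*(U*q - 5) = 2*(-5 + U*q) = -10 + 2*U*q)
(78 - (j(1*6, 1) - 1*52)/(-13 - 56))**2 = (78 - ((-10 + 2*(1*6)*1) - 1*52)/(-13 - 56))**2 = (78 - ((-10 + 2*6*1) - 52)/(-69))**2 = (78 - ((-10 + 12) - 52)*(-1)/69)**2 = (78 - (2 - 52)*(-1)/69)**2 = (78 - (-50)*(-1)/69)**2 = (78 - 1*50/69)**2 = (78 - 50/69)**2 = (5332/69)**2 = 28430224/4761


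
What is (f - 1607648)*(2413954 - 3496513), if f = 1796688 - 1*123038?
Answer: -71451059118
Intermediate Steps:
f = 1673650 (f = 1796688 - 123038 = 1673650)
(f - 1607648)*(2413954 - 3496513) = (1673650 - 1607648)*(2413954 - 3496513) = 66002*(-1082559) = -71451059118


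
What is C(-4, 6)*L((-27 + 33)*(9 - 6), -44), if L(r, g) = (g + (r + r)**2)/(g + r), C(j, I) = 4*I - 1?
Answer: -14398/13 ≈ -1107.5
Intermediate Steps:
C(j, I) = -1 + 4*I
L(r, g) = (g + 4*r**2)/(g + r) (L(r, g) = (g + (2*r)**2)/(g + r) = (g + 4*r**2)/(g + r))
C(-4, 6)*L((-27 + 33)*(9 - 6), -44) = (-1 + 4*6)*((-44 + 4*((-27 + 33)*(9 - 6))**2)/(-44 + (-27 + 33)*(9 - 6))) = (-1 + 24)*((-44 + 4*(6*3)**2)/(-44 + 6*3)) = 23*((-44 + 4*18**2)/(-44 + 18)) = 23*((-44 + 4*324)/(-26)) = 23*(-(-44 + 1296)/26) = 23*(-1/26*1252) = 23*(-626/13) = -14398/13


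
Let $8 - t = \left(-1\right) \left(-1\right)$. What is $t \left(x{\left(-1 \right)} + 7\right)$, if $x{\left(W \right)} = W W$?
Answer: $56$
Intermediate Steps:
$t = 7$ ($t = 8 - \left(-1\right) \left(-1\right) = 8 - 1 = 7$)
$x{\left(W \right)} = W^{2}$
$t \left(x{\left(-1 \right)} + 7\right) = 7 \left(\left(-1\right)^{2} + 7\right) = 7 \left(1 + 7\right) = 7 \cdot 8 = 56$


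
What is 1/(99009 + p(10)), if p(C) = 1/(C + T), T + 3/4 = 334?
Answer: 1373/135939361 ≈ 1.0100e-5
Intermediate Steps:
T = 1333/4 (T = -¾ + 334 = 1333/4 ≈ 333.25)
p(C) = 1/(1333/4 + C) (p(C) = 1/(C + 1333/4) = 1/(1333/4 + C))
1/(99009 + p(10)) = 1/(99009 + 4/(1333 + 4*10)) = 1/(99009 + 4/(1333 + 40)) = 1/(99009 + 4/1373) = 1/(135939361/1373) = 1373/135939361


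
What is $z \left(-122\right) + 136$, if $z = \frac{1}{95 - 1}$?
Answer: $\frac{6331}{47} \approx 134.7$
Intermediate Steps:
$z = \frac{1}{94} \approx 0.010638$
$z \left(-122\right) + 136 = \frac{1}{94} \left(-122\right) + 136 = - \frac{61}{47} + 136 = \frac{6331}{47}$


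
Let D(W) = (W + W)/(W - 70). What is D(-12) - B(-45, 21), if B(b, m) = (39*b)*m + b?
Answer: 1512912/41 ≈ 36900.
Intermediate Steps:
B(b, m) = b + 39*b*m (B(b, m) = 39*b*m + b = b + 39*b*m)
D(W) = 2*W/(-70 + W) (D(W) = (2*W)/(-70 + W) = 2*W/(-70 + W))
D(-12) - B(-45, 21) = 2*(-12)/(-70 - 12) - (-45)*(1 + 39*21) = 2*(-12)/(-82) - (-45)*(1 + 819) = 2*(-12)*(-1/82) - (-45)*820 = 12/41 - 1*(-36900) = 12/41 + 36900 = 1512912/41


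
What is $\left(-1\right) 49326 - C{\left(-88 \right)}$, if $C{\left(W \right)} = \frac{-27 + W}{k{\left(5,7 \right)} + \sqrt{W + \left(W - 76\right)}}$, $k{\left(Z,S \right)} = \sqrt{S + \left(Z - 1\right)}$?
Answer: $\frac{115 - 49326 \sqrt{11} - 295956 i \sqrt{7}}{\sqrt{11} + 6 i \sqrt{7}} \approx -49325.0 - 6.9413 i$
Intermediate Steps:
$k{\left(Z,S \right)} = \sqrt{-1 + S + Z}$ ($k{\left(Z,S \right)} = \sqrt{S + \left(-1 + Z\right)} = \sqrt{-1 + S + Z}$)
$C{\left(W \right)} = \frac{-27 + W}{\sqrt{11} + \sqrt{-76 + 2 W}}$ ($C{\left(W \right)} = \frac{-27 + W}{\sqrt{-1 + 7 + 5} + \sqrt{W + \left(W - 76\right)}} = \frac{-27 + W}{\sqrt{11} + \sqrt{W + \left(-76 + W\right)}} = \frac{-27 + W}{\sqrt{11} + \sqrt{-76 + 2 W}}$)
$\left(-1\right) 49326 - C{\left(-88 \right)} = \left(-1\right) 49326 - \frac{-27 - 88}{\sqrt{11} + \sqrt{2} \sqrt{-38 - 88}} = -49326 - \frac{1}{\sqrt{11} + \sqrt{2} \sqrt{-126}} \left(-115\right) = -49326 - \frac{1}{\sqrt{11} + \sqrt{2} \cdot 3 i \sqrt{14}} \left(-115\right) = -49326 - \frac{1}{\sqrt{11} + 6 i \sqrt{7}} \left(-115\right) = -49326 - - \frac{115}{\sqrt{11} + 6 i \sqrt{7}} = -49326 + \frac{115}{\sqrt{11} + 6 i \sqrt{7}}$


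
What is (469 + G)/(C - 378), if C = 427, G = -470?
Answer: -1/49 ≈ -0.020408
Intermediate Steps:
(469 + G)/(C - 378) = (469 - 470)/(427 - 378) = -1/49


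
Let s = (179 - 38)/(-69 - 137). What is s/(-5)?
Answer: 141/1030 ≈ 0.13689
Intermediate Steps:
s = -141/206 (s = 141/(-206) = 141*(-1/206) = -141/206 ≈ -0.68447)
s/(-5) = -141/206/(-5) = -141/206*(-⅕) = 141/1030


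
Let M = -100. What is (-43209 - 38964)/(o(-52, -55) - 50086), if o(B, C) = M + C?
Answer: 27391/16747 ≈ 1.6356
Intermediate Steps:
o(B, C) = -100 + C
(-43209 - 38964)/(o(-52, -55) - 50086) = (-43209 - 38964)/((-100 - 55) - 50086) = -82173/(-155 - 50086) = -82173/(-50241) = -82173*(-1/50241) = 27391/16747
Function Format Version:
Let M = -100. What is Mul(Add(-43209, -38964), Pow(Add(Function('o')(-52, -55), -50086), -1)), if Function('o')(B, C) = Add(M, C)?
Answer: Rational(27391, 16747) ≈ 1.6356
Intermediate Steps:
Function('o')(B, C) = Add(-100, C)
Mul(Add(-43209, -38964), Pow(Add(Function('o')(-52, -55), -50086), -1)) = Mul(Add(-43209, -38964), Pow(Add(Add(-100, -55), -50086), -1)) = Mul(-82173, Pow(Add(-155, -50086), -1)) = Mul(-82173, Pow(-50241, -1)) = Mul(-82173, Rational(-1, 50241)) = Rational(27391, 16747)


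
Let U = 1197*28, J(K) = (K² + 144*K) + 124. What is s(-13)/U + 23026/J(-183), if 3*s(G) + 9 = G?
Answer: 1157529253/365039514 ≈ 3.1710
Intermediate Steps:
s(G) = -3 + G/3
J(K) = 124 + K² + 144*K
U = 33516
s(-13)/U + 23026/J(-183) = (-3 + (⅓)*(-13))/33516 + 23026/(124 + (-183)² + 144*(-183)) = (-3 - 13/3)*(1/33516) + 23026/(124 + 33489 - 26352) = -22/3*1/33516 + 23026/7261 = -11/50274 + 23026*(1/7261) = -11/50274 + 23026/7261 = 1157529253/365039514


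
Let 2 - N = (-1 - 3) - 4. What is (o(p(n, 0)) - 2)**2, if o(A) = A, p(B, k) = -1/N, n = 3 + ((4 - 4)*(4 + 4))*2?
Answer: 441/100 ≈ 4.4100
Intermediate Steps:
N = 10 (N = 2 - ((-1 - 3) - 4) = 2 - (-4 - 4) = 2 - 1*(-8) = 2 + 8 = 10)
n = 3 (n = 3 + (0*8)*2 = 3 + 0*2 = 3 + 0 = 3)
p(B, k) = -1/10
(o(p(n, 0)) - 2)**2 = (-1/10 - 2)**2 = (-21/10)**2 = 441/100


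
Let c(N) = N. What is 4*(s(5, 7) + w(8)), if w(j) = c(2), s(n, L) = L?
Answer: 36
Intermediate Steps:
w(j) = 2
4*(s(5, 7) + w(8)) = 4*(7 + 2) = 4*9 = 36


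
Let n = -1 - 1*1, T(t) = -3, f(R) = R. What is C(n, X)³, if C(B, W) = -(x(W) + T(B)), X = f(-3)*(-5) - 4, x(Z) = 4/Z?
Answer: 24389/1331 ≈ 18.324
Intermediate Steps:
n = -2 (n = -1 - 1 = -2)
X = 11 (X = -3*(-5) - 4 = 15 - 4 = 11)
C(B, W) = 3 - 4/W (C(B, W) = -(4/W - 3) = -(-3 + 4/W) = 3 - 4/W)
C(n, X)³ = (3 - 4/11)³ = (29/11)³ = 24389/1331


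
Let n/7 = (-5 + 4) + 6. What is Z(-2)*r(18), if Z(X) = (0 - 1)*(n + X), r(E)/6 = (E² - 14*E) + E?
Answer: -17820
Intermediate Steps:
n = 35 (n = 7*((-5 + 4) + 6) = 7*(-1 + 6) = 7*5 = 35)
r(E) = -78*E + 6*E² (r(E) = 6*((E² - 14*E) + E) = 6*(E² - 13*E) = -78*E + 6*E²)
Z(X) = -35 - X (Z(X) = (0 - 1)*(35 + X) = -(35 + X) = -35 - X)
Z(-2)*r(18) = (-35 - 1*(-2))*(6*18*(-13 + 18)) = (-35 + 2)*(6*18*5) = -33*540 = -17820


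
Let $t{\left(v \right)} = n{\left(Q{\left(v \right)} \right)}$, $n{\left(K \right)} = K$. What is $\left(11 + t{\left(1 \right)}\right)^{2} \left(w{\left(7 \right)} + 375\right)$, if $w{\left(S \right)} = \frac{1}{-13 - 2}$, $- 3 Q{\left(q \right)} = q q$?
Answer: $\frac{5758976}{135} \approx 42659.0$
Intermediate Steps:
$Q{\left(q \right)} = - \frac{q^{2}}{3}$ ($Q{\left(q \right)} = - \frac{q q}{3} = - \frac{q^{2}}{3}$)
$w{\left(S \right)} = - \frac{1}{15}$ ($w{\left(S \right)} = \frac{1}{-15} = - \frac{1}{15}$)
$t{\left(v \right)} = - \frac{v^{2}}{3}$
$\left(11 + t{\left(1 \right)}\right)^{2} \left(w{\left(7 \right)} + 375\right) = \left(11 - \frac{1^{2}}{3}\right)^{2} \left(- \frac{1}{15} + 375\right) = \left(11 - \frac{1}{3}\right)^{2} \cdot \frac{5624}{15} = \left(\frac{32}{3}\right)^{2} \cdot \frac{5624}{15} = \frac{1024}{9} \cdot \frac{5624}{15} = \frac{5758976}{135}$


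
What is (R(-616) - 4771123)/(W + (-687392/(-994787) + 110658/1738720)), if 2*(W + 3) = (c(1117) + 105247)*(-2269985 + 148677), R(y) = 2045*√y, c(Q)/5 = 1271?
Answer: 4126200887419957360/102370651454363631274477 - 3537146627648800*I*√154/102370651454363631274477 ≈ 4.0306e-5 - 4.2878e-7*I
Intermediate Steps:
c(Q) = 6355 (c(Q) = 5*1271 = 6355)
W = -118371107711 (W = -3 + ((6355 + 105247)*(-2269985 + 148677))/2 = -3 + (111602*(-2121308))/2 = -3 + (½)*(-236742215416) = -3 - 118371107708 = -118371107711)
(R(-616) - 4771123)/(W + (-687392/(-994787) + 110658/1738720)) = (2045*√(-616) - 4771123)/(-118371107711 + (-687392/(-994787) + 110658/1738720)) = (2045*(2*I*√154) - 4771123)/(-118371107711 + (-687392*(-1/994787) + 110658*(1/1738720))) = (4090*I*√154 - 4771123)/(-118371107711 + (687392/994787 + 55329/869360)) = (-4771123 + 4090*I*√154)/(-118371107711 + 652631679043/864828026320) = (-4771123 + 4090*I*√154)/(-102370651454363631274477/864828026320) = (-4771123 + 4090*I*√154)*(-864828026320/102370651454363631274477) = 4126200887419957360/102370651454363631274477 - 3537146627648800*I*√154/102370651454363631274477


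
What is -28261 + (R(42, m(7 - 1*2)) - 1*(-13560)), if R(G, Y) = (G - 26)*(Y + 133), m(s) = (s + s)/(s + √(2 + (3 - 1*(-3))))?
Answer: -212941/17 - 320*√2/17 ≈ -12553.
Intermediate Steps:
m(s) = 2*s/(s + 2*√2) (m(s) = (2*s)/(s + √(2 + (3 + 3))) = (2*s)/(s + √(2 + 6)) = (2*s)/(s + √8) = (2*s)/(s + 2*√2) = 2*s/(s + 2*√2))
R(G, Y) = (-26 + G)*(133 + Y)
-28261 + (R(42, m(7 - 1*2)) - 1*(-13560)) = -28261 + ((-3458 - 52*(7 - 1*2)/((7 - 1*2) + 2*√2) + 133*42 + 42*(2*(7 - 1*2)/((7 - 1*2) + 2*√2))) - 1*(-13560)) = -28261 + ((-3458 - 52*(7 - 2)/((7 - 2) + 2*√2) + 5586 + 42*(2*(7 - 2)/((7 - 2) + 2*√2))) + 13560) = -28261 + ((-3458 - 52*5/(5 + 2*√2) + 5586 + 42*(2*5/(5 + 2*√2))) + 13560) = -28261 + ((-3458 - 260/(5 + 2*√2) + 5586 + 42*(10/(5 + 2*√2))) + 13560) = -28261 + ((-3458 - 260/(5 + 2*√2) + 5586 + 420/(5 + 2*√2)) + 13560) = -28261 + ((2128 + 160/(5 + 2*√2)) + 13560) = -28261 + (15688 + 160/(5 + 2*√2)) = -12573 + 160/(5 + 2*√2)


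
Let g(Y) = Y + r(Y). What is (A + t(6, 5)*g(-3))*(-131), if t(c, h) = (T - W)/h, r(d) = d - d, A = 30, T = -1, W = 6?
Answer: -22401/5 ≈ -4480.2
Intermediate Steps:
r(d) = 0
g(Y) = Y (g(Y) = Y + 0 = Y)
t(c, h) = -7/h (t(c, h) = (-1 - 1*6)/h = (-1 - 6)/h = -7/h)
(A + t(6, 5)*g(-3))*(-131) = (30 - 7/5*(-3))*(-131) = (30 + 21/5)*(-131) = (171/5)*(-131) = -22401/5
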